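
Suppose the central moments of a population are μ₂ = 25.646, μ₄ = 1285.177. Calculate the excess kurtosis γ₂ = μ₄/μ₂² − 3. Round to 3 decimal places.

-1.046

μ₂² = 25.646² = 657.71732
μ₄/μ₂² = 1285.177 / 657.71732 = 1.95400
γ₂ = 1.95400 − 3 ≈ -1.046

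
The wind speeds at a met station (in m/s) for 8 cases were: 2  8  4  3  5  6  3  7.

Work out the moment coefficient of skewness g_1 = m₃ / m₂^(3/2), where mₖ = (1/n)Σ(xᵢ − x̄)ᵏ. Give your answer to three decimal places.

x̄ = (2 + 8 + 4 + 3 + 5 + 6 + 3 + 7) / 8 = 4.7500
deviations (xᵢ − x̄): -2.7500, 3.2500, -0.7500, -1.7500, 0.2500, 1.2500, -1.7500, 2.2500
Σ(xᵢ − x̄)² = 31.5000 ⇒ m₂ = 31.5000/8 = 3.93750
Σ(xᵢ − x̄)³ = 15.7500 ⇒ m₃ = 15.7500/8 = 1.96875
m₂^(3/2) = 3.93750^(1.5) = 7.81323
g_1 = m₃ / m₂^(3/2) = 1.96875 / 7.81323 ≈ 0.252

0.252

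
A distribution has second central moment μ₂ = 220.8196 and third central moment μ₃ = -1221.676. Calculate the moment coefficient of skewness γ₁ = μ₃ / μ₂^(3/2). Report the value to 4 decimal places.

-0.3723

σ = √μ₂ = √220.8196 = 14.86000
σ³ = μ₂^(3/2) = 3281.37926
γ₁ = μ₃/σ³ = -1221.676 / 3281.37926 ≈ -0.3723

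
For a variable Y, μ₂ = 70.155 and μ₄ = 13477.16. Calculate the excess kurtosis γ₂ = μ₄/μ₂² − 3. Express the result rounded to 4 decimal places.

μ₂² = 70.155² = 4921.72403
μ₄/μ₂² = 13477.16 / 4921.72403 = 2.73830
γ₂ = 2.73830 − 3 ≈ -0.2617

-0.2617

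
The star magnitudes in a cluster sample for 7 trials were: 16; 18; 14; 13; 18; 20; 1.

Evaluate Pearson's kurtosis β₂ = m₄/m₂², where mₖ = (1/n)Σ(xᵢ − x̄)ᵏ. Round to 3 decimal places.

3.917

x̄ = 14.2857
Σ(xᵢ − x̄)² = 241.4286 ⇒ m₂ = 34.48980
Σ(xᵢ − x̄)⁴ = 32614.1050 ⇒ m₄ = 4659.15785
m₂² = 1189.54602
β₂ = m₄/m₂² = 4659.15785 / 1189.54602 ≈ 3.917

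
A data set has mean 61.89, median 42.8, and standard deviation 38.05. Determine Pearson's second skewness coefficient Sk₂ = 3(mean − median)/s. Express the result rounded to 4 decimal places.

Sk₂ = 3(61.89 − 42.8) / 38.05 = 3 × 19.0900 / 38.05
    = 57.2700 / 38.05 ≈ 1.5051

1.5051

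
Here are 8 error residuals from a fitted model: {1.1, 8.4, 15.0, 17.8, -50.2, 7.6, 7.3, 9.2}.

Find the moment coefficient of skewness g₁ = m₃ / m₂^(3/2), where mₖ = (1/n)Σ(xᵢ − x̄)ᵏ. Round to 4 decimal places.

-2.0231

x̄ = (1.1 + 8.4 + 15.0 + 17.8 - 50.2 + 7.6 + 7.3 + 9.2) / 8 = 2.0250
deviations (xᵢ − x̄): -0.9250, 6.3750, 12.9750, 15.7750, -52.2250, 5.5750, 5.2750, 7.1750
Σ(xᵢ − x̄)² = 3296.5350 ⇒ m₂ = 3296.5350/8 = 412.06688
Σ(xᵢ − x̄)³ = -135383.4203 ⇒ m₃ = -135383.4203/8 = -16922.92753
m₂^(3/2) = 412.06688^(1.5) = 8364.72285
g₁ = m₃ / m₂^(3/2) = -16922.92753 / 8364.72285 ≈ -2.0231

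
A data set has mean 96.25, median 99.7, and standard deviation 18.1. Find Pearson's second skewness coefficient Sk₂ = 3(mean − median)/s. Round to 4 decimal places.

-0.5718

Sk₂ = 3(96.25 − 99.7) / 18.1 = 3 × -3.4500 / 18.1
    = -10.3500 / 18.1 ≈ -0.5718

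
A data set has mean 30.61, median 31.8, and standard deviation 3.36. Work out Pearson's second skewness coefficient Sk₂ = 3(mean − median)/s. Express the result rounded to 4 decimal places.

-1.0625

Sk₂ = 3(30.61 − 31.8) / 3.36 = 3 × -1.1900 / 3.36
    = -3.5700 / 3.36 ≈ -1.0625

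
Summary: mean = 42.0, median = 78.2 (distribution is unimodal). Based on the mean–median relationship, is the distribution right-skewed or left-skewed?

mean − median = 42.0 − 78.2 = -36.2
mean < median ⇒ the longer tail is on the left ⇒ left-skewed (negatively skewed).

left-skewed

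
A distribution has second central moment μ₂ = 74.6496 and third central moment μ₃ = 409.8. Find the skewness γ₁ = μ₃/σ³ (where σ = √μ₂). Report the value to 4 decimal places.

0.6354

σ = √μ₂ = √74.6496 = 8.64000
σ³ = μ₂^(3/2) = 644.97254
γ₁ = μ₃/σ³ = 409.8 / 644.97254 ≈ 0.6354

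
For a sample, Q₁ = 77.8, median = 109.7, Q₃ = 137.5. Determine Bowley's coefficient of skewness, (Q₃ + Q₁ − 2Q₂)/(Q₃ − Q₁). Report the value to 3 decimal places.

-0.069

numerator: Q₃ + Q₁ − 2Q₂ = 137.5 + 77.8 − 2×109.7 = -4.1000
denominator: Q₃ − Q₁ = 137.5 − 77.8 = 59.7000
Bowley skewness = -4.1000 / 59.7000 ≈ -0.069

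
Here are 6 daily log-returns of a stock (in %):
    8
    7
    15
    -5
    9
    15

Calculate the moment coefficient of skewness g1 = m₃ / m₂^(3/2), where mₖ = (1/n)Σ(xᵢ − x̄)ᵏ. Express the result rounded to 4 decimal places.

-0.9144

x̄ = (8 + 7 + 15 - 5 + 9 + 15) / 6 = 8.1667
deviations (xᵢ − x̄): -0.1667, -1.1667, 6.8333, -13.1667, 0.8333, 6.8333
Σ(xᵢ − x̄)² = 268.8333 ⇒ m₂ = 268.8333/6 = 44.80556
Σ(xᵢ − x̄)³ = -1645.4444 ⇒ m₃ = -1645.4444/6 = -274.24074
m₂^(3/2) = 44.80556^(1.5) = 299.91473
g1 = m₃ / m₂^(3/2) = -274.24074 / 299.91473 ≈ -0.9144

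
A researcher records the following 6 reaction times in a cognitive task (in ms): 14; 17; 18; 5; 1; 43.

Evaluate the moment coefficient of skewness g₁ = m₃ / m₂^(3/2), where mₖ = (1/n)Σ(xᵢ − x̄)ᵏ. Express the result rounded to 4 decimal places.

0.9545

x̄ = (14 + 17 + 18 + 5 + 1 + 43) / 6 = 16.3333
deviations (xᵢ − x̄): -2.3333, 0.6667, 1.6667, -11.3333, -15.3333, 26.6667
Σ(xᵢ − x̄)² = 1083.3333 ⇒ m₂ = 1083.3333/6 = 180.55556
Σ(xᵢ − x̄)³ = 13894.4444 ⇒ m₃ = 13894.4444/6 = 2315.74074
m₂^(3/2) = 180.55556^(1.5) = 2426.14238
g₁ = m₃ / m₂^(3/2) = 2315.74074 / 2426.14238 ≈ 0.9545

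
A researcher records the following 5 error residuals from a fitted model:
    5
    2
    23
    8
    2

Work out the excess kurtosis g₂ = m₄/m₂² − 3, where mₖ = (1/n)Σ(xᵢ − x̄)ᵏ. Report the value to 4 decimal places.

-0.1540

x̄ = 8.0000
Σ(xᵢ − x̄)² = 306.0000 ⇒ m₂ = 61.20000
Σ(xᵢ − x̄)⁴ = 53298.0000 ⇒ m₄ = 10659.60000
m₂² = 3745.44000
g₂ = m₄/m₂² − 3 = 2.84602 − 3 ≈ -0.1540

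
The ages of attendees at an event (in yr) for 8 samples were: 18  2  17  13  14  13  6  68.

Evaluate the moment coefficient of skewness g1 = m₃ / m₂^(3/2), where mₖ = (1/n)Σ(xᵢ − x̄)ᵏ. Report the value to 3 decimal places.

1.950

x̄ = (18 + 2 + 17 + 13 + 14 + 13 + 6 + 68) / 8 = 18.8750
deviations (xᵢ − x̄): -0.8750, -16.8750, -1.8750, -5.8750, -4.8750, -5.8750, -12.8750, 49.1250
Σ(xᵢ − x̄)² = 2960.8750 ⇒ m₂ = 2960.8750/8 = 370.10938
Σ(xᵢ − x̄)³ = 111083.3438 ⇒ m₃ = 111083.3438/8 = 13885.41797
m₂^(3/2) = 370.10938^(1.5) = 7120.24814
g1 = m₃ / m₂^(3/2) = 13885.41797 / 7120.24814 ≈ 1.950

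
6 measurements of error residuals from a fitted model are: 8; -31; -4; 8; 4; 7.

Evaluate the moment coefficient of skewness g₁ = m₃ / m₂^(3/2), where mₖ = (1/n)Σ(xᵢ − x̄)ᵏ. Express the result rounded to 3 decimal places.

x̄ = (8 - 31 - 4 + 8 + 4 + 7) / 6 = -1.3333
deviations (xᵢ − x̄): 9.3333, -29.6667, -2.6667, 9.3333, 5.3333, 8.3333
Σ(xᵢ − x̄)² = 1159.3333 ⇒ m₂ = 1159.3333/6 = 193.22222
Σ(xᵢ − x̄)³ = -23772.4444 ⇒ m₃ = -23772.4444/6 = -3962.07407
m₂^(3/2) = 193.22222^(1.5) = 2685.87384
g₁ = m₃ / m₂^(3/2) = -3962.07407 / 2685.87384 ≈ -1.475

-1.475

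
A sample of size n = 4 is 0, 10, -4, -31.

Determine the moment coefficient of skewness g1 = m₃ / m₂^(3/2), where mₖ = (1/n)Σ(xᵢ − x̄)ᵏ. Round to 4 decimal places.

-0.7598

x̄ = (0 + 10 - 4 - 31) / 4 = -6.2500
deviations (xᵢ − x̄): 6.2500, 16.2500, 2.2500, -24.7500
Σ(xᵢ − x̄)² = 920.7500 ⇒ m₂ = 920.7500/4 = 230.18750
Σ(xᵢ − x̄)³ = -10614.3750 ⇒ m₃ = -10614.3750/4 = -2653.59375
m₂^(3/2) = 230.18750^(1.5) = 3492.38894
g1 = m₃ / m₂^(3/2) = -2653.59375 / 3492.38894 ≈ -0.7598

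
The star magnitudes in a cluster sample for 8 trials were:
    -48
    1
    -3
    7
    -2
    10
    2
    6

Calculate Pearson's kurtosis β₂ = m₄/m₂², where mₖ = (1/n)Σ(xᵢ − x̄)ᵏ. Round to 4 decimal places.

5.5077

x̄ = -3.3750
Σ(xᵢ − x̄)² = 2415.8750 ⇒ m₂ = 301.98438
Σ(xᵢ − x̄)⁴ = 4018154.3691 ⇒ m₄ = 502269.29614
m₂² = 91194.56274
β₂ = m₄/m₂² = 502269.29614 / 91194.56274 ≈ 5.5077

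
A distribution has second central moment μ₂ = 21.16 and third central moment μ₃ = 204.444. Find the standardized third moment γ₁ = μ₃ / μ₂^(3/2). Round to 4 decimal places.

2.1004

σ = √μ₂ = √21.16 = 4.60000
σ³ = μ₂^(3/2) = 97.33600
γ₁ = μ₃/σ³ = 204.444 / 97.33600 ≈ 2.1004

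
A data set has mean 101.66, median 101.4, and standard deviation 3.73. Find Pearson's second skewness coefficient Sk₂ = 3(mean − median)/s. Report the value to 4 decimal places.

Sk₂ = 3(101.66 − 101.4) / 3.73 = 3 × 0.2600 / 3.73
    = 0.7800 / 3.73 ≈ 0.2091

0.2091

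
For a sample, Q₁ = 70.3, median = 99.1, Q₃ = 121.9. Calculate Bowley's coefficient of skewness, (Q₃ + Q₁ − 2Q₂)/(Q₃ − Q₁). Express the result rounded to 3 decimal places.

-0.116

numerator: Q₃ + Q₁ − 2Q₂ = 121.9 + 70.3 − 2×99.1 = -6.0000
denominator: Q₃ − Q₁ = 121.9 − 70.3 = 51.6000
Bowley skewness = -6.0000 / 51.6000 ≈ -0.116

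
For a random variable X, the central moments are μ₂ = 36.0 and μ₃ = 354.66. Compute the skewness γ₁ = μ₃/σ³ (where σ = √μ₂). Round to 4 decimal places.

1.6419

σ = √μ₂ = √36.0 = 6.00000
σ³ = μ₂^(3/2) = 216.00000
γ₁ = μ₃/σ³ = 354.66 / 216.00000 ≈ 1.6419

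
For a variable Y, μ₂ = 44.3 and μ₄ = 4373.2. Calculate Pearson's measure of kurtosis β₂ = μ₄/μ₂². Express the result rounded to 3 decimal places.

μ₂² = 44.3² = 1962.49000
μ₄/μ₂² = 4373.2 / 1962.49000 = 2.22839
β₂ ≈ 2.228

2.228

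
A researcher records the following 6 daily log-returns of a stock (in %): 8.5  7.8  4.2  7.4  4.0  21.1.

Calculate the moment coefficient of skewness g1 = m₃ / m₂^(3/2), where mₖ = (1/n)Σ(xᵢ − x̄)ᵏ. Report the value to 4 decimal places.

x̄ = (8.5 + 7.8 + 4.2 + 7.4 + 4.0 + 21.1) / 6 = 8.8333
deviations (xᵢ − x̄): -0.3333, -1.0333, -4.6333, -1.4333, -4.8333, 12.2667
Σ(xᵢ − x̄)² = 198.5333 ⇒ m₂ = 198.5333/6 = 33.08889
Σ(xᵢ − x̄)³ = 1629.3144 ⇒ m₃ = 1629.3144/6 = 271.55241
m₂^(3/2) = 33.08889^(1.5) = 190.33702
g1 = m₃ / m₂^(3/2) = 271.55241 / 190.33702 ≈ 1.4267

1.4267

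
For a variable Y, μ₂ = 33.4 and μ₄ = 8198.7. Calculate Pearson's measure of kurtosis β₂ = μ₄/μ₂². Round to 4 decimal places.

7.3494

μ₂² = 33.4² = 1115.56000
μ₄/μ₂² = 8198.7 / 1115.56000 = 7.34940
β₂ ≈ 7.3494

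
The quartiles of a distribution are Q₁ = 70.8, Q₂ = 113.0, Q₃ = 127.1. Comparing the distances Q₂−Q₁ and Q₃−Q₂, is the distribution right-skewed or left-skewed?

left-skewed

Q₂ − Q₁ = 42.2;  Q₃ − Q₂ = 14.1
Q₂ − Q₁ > Q₃ − Q₂ ⇒ the lower half is more spread out ⇒ left-skewed.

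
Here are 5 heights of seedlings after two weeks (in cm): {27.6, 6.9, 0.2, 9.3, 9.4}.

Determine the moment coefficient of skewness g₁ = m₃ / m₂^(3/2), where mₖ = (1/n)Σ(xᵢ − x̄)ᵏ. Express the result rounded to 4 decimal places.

x̄ = (27.6 + 6.9 + 0.2 + 9.3 + 9.4) / 5 = 10.6800
deviations (xᵢ − x̄): 16.9200, -3.7800, -10.4800, -1.3800, -1.2800
Σ(xᵢ − x̄)² = 413.9480 ⇒ m₂ = 413.9480/5 = 82.78960
Σ(xᵢ − x̄)³ = 3634.2079 ⇒ m₃ = 3634.2079/5 = 726.84158
m₂^(3/2) = 82.78960^(1.5) = 753.29256
g₁ = m₃ / m₂^(3/2) = 726.84158 / 753.29256 ≈ 0.9649

0.9649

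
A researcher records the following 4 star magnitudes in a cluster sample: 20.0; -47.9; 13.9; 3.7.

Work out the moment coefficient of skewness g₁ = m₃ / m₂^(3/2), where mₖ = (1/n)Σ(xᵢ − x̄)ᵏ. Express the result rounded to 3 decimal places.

-0.998

x̄ = (20.0 - 47.9 + 13.9 + 3.7) / 4 = -2.5750
deviations (xᵢ − x̄): 22.5750, -45.3250, 16.4750, 6.2750
Σ(xᵢ − x̄)² = 2874.7875 ⇒ m₂ = 2874.7875/4 = 718.69688
Σ(xᵢ − x̄)³ = -76889.9381 ⇒ m₃ = -76889.9381/4 = -19222.48453
m₂^(3/2) = 718.69688^(1.5) = 19267.20130
g₁ = m₃ / m₂^(3/2) = -19222.48453 / 19267.20130 ≈ -0.998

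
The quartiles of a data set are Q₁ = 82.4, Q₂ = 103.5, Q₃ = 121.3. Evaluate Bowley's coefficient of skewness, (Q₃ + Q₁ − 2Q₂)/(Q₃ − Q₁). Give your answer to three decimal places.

-0.085

numerator: Q₃ + Q₁ − 2Q₂ = 121.3 + 82.4 − 2×103.5 = -3.3000
denominator: Q₃ − Q₁ = 121.3 − 82.4 = 38.9000
Bowley skewness = -3.3000 / 38.9000 ≈ -0.085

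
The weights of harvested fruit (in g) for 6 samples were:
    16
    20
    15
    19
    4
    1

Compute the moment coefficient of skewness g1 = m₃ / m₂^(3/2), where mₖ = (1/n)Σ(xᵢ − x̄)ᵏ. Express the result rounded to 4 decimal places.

x̄ = (16 + 20 + 15 + 19 + 4 + 1) / 6 = 12.5000
deviations (xᵢ − x̄): 3.5000, 7.5000, 2.5000, 6.5000, -8.5000, -11.5000
Σ(xᵢ − x̄)² = 321.5000 ⇒ m₂ = 321.5000/6 = 53.58333
Σ(xᵢ − x̄)³ = -1380.0000 ⇒ m₃ = -1380.0000/6 = -230.00000
m₂^(3/2) = 53.58333^(1.5) = 392.23342
g1 = m₃ / m₂^(3/2) = -230.00000 / 392.23342 ≈ -0.5864

-0.5864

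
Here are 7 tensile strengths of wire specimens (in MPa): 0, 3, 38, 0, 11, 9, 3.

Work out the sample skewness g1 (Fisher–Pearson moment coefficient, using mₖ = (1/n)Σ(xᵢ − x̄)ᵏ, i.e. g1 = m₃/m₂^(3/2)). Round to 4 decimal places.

1.6459

x̄ = (0 + 3 + 38 + 0 + 11 + 9 + 3) / 7 = 9.1429
deviations (xᵢ − x̄): -9.1429, -6.1429, 28.8571, -9.1429, 1.8571, -0.1429, -6.1429
Σ(xᵢ − x̄)² = 1078.8571 ⇒ m₂ = 1078.8571/7 = 154.12245
Σ(xᵢ − x̄)³ = 22044.6122 ⇒ m₃ = 22044.6122/7 = 3149.23032
m₂^(3/2) = 154.12245^(1.5) = 1913.36952
g1 = m₃ / m₂^(3/2) = 3149.23032 / 1913.36952 ≈ 1.6459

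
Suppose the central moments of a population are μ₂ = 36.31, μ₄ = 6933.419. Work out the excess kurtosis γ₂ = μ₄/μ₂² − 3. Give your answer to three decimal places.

μ₂² = 36.31² = 1318.41610
μ₄/μ₂² = 6933.419 / 1318.41610 = 5.25890
γ₂ = 5.25890 − 3 ≈ 2.259

2.259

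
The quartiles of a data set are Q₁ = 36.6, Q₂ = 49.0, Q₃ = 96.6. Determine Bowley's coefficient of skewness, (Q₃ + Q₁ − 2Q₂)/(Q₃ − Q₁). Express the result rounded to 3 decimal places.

0.587

numerator: Q₃ + Q₁ − 2Q₂ = 96.6 + 36.6 − 2×49.0 = 35.2000
denominator: Q₃ − Q₁ = 96.6 − 36.6 = 60.0000
Bowley skewness = 35.2000 / 60.0000 ≈ 0.587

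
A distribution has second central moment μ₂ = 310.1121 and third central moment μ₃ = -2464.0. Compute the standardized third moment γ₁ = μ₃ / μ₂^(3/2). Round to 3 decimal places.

-0.451

σ = √μ₂ = √310.1121 = 17.61000
σ³ = μ₂^(3/2) = 5461.07408
γ₁ = μ₃/σ³ = -2464.0 / 5461.07408 ≈ -0.451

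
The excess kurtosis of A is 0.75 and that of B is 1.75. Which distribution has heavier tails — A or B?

Higher excess kurtosis ⇒ heavier tails relative to the normal distribution.
0.75 vs 1.75: the larger is 1.75, so B has heavier tails.

B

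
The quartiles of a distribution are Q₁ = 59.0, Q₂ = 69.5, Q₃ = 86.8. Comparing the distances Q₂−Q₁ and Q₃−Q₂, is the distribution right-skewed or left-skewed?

right-skewed

Q₂ − Q₁ = 10.5;  Q₃ − Q₂ = 17.3
Q₃ − Q₂ > Q₂ − Q₁ ⇒ the upper half is more spread out ⇒ right-skewed.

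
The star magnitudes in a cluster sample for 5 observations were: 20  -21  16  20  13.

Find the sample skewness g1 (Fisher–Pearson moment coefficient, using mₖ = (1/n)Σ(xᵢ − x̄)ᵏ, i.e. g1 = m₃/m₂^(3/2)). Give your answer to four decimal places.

x̄ = (20 - 21 + 16 + 20 + 13) / 5 = 9.6000
deviations (xᵢ − x̄): 10.4000, -30.6000, 6.4000, 10.4000, 3.4000
Σ(xᵢ − x̄)² = 1205.2000 ⇒ m₂ = 1205.2000/5 = 241.04000
Σ(xᵢ − x̄)³ = -26101.4400 ⇒ m₃ = -26101.4400/5 = -5220.28800
m₂^(3/2) = 241.04000^(1.5) = 3742.25759
g1 = m₃ / m₂^(3/2) = -5220.28800 / 3742.25759 ≈ -1.3950

-1.3950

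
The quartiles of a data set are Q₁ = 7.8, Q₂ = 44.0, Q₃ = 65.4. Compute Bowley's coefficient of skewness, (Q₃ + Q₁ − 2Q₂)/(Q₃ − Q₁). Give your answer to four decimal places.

-0.2569

numerator: Q₃ + Q₁ − 2Q₂ = 65.4 + 7.8 − 2×44.0 = -14.8000
denominator: Q₃ − Q₁ = 65.4 − 7.8 = 57.6000
Bowley skewness = -14.8000 / 57.6000 ≈ -0.2569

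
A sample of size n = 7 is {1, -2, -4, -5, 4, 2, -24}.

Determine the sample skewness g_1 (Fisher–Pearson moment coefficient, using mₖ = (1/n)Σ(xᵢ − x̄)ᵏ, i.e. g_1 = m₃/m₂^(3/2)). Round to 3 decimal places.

-1.548

x̄ = (1 - 2 - 4 - 5 + 4 + 2 - 24) / 7 = -4.0000
deviations (xᵢ − x̄): 5.0000, 2.0000, 0.0000, -1.0000, 8.0000, 6.0000, -20.0000
Σ(xᵢ − x̄)² = 530.0000 ⇒ m₂ = 530.0000/7 = 75.71429
Σ(xᵢ − x̄)³ = -7140.0000 ⇒ m₃ = -7140.0000/7 = -1020.00000
m₂^(3/2) = 75.71429^(1.5) = 658.81995
g_1 = m₃ / m₂^(3/2) = -1020.00000 / 658.81995 ≈ -1.548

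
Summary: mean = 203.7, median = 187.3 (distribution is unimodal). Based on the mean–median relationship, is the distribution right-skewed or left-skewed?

mean − median = 203.7 − 187.3 = 16.4
mean > median ⇒ the longer tail is on the right ⇒ right-skewed (positively skewed).

right-skewed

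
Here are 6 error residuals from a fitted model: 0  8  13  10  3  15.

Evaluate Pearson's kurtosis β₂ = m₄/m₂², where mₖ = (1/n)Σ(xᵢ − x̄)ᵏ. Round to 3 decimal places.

x̄ = 8.1667
Σ(xᵢ − x̄)² = 166.8333 ⇒ m₂ = 27.80556
Σ(xᵢ − x̄)⁴ = 7898.1528 ⇒ m₄ = 1316.35880
m₂² = 773.14892
β₂ = m₄/m₂² = 1316.35880 / 773.14892 ≈ 1.703

1.703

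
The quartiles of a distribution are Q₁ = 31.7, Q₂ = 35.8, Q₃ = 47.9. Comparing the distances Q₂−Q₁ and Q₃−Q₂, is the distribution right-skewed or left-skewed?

right-skewed

Q₂ − Q₁ = 4.1;  Q₃ − Q₂ = 12.1
Q₃ − Q₂ > Q₂ − Q₁ ⇒ the upper half is more spread out ⇒ right-skewed.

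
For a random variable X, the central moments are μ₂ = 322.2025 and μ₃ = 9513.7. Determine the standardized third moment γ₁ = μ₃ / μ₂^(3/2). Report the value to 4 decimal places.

σ = √μ₂ = √322.2025 = 17.95000
σ³ = μ₂^(3/2) = 5783.53487
γ₁ = μ₃/σ³ = 9513.7 / 5783.53487 ≈ 1.6450

1.6450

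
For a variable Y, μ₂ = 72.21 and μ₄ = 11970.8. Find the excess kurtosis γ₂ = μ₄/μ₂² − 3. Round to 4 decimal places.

-0.7042

μ₂² = 72.21² = 5214.28410
μ₄/μ₂² = 11970.8 / 5214.28410 = 2.29577
γ₂ = 2.29577 − 3 ≈ -0.7042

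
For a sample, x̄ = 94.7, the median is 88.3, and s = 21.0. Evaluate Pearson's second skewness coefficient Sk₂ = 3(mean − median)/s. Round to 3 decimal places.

0.914

Sk₂ = 3(94.7 − 88.3) / 21.0 = 3 × 6.4000 / 21.0
    = 19.2000 / 21.0 ≈ 0.914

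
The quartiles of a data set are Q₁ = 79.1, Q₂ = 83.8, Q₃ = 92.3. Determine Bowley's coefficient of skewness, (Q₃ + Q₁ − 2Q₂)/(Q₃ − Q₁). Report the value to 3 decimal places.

0.288

numerator: Q₃ + Q₁ − 2Q₂ = 92.3 + 79.1 − 2×83.8 = 3.8000
denominator: Q₃ − Q₁ = 92.3 − 79.1 = 13.2000
Bowley skewness = 3.8000 / 13.2000 ≈ 0.288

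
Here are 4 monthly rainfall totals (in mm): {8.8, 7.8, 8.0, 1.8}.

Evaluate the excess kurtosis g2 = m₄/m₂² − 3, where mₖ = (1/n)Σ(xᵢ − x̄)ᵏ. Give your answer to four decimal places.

-0.7099

x̄ = 6.6000
Σ(xᵢ − x̄)² = 31.2800 ⇒ m₂ = 7.82000
Σ(xᵢ − x̄)⁴ = 560.1824 ⇒ m₄ = 140.04560
m₂² = 61.15240
g2 = m₄/m₂² − 3 = 2.29011 − 3 ≈ -0.7099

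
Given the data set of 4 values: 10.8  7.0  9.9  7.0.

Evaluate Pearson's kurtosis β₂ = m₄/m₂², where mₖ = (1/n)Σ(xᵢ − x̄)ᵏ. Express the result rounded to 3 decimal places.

x̄ = 8.6750
Σ(xᵢ − x̄)² = 11.6275 ⇒ m₂ = 2.90688
Σ(xᵢ − x̄)⁴ = 38.3858 ⇒ m₄ = 9.59645
m₂² = 8.44992
β₂ = m₄/m₂² = 9.59645 / 8.44992 ≈ 1.136

1.136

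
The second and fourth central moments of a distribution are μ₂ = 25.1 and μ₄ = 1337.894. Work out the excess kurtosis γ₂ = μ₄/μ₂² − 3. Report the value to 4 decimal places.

-0.8764

μ₂² = 25.1² = 630.01000
μ₄/μ₂² = 1337.894 / 630.01000 = 2.12361
γ₂ = 2.12361 − 3 ≈ -0.8764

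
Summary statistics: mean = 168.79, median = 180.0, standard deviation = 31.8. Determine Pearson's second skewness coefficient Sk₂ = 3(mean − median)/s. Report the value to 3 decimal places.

Sk₂ = 3(168.79 − 180.0) / 31.8 = 3 × -11.2100 / 31.8
    = -33.6300 / 31.8 ≈ -1.058

-1.058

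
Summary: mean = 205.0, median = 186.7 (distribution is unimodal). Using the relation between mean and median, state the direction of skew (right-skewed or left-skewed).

right-skewed

mean − median = 205.0 − 186.7 = 18.3
mean > median ⇒ the longer tail is on the right ⇒ right-skewed (positively skewed).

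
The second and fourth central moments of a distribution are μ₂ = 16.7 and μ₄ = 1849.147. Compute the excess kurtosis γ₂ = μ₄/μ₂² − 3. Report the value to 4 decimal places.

μ₂² = 16.7² = 278.89000
μ₄/μ₂² = 1849.147 / 278.89000 = 6.63038
γ₂ = 6.63038 − 3 ≈ 3.6304

3.6304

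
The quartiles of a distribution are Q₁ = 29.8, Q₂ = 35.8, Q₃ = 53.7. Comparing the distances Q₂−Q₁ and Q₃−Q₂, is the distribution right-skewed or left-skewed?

right-skewed

Q₂ − Q₁ = 6.0;  Q₃ − Q₂ = 17.9
Q₃ − Q₂ > Q₂ − Q₁ ⇒ the upper half is more spread out ⇒ right-skewed.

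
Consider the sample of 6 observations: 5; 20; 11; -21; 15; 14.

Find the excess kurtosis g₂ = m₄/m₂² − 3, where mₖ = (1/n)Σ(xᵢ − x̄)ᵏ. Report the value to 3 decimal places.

x̄ = 7.3333
Σ(xᵢ − x̄)² = 1085.3333 ⇒ m₂ = 180.88889
Σ(xᵢ − x̄)⁴ = 675835.1111 ⇒ m₄ = 112639.18519
m₂² = 32720.79012
g₂ = m₄/m₂² − 3 = 3.44243 − 3 ≈ 0.442

0.442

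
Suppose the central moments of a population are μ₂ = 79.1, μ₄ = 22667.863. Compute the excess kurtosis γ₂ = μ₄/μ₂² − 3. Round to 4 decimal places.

μ₂² = 79.1² = 6256.81000
μ₄/μ₂² = 22667.863 / 6256.81000 = 3.62291
γ₂ = 3.62291 − 3 ≈ 0.6229

0.6229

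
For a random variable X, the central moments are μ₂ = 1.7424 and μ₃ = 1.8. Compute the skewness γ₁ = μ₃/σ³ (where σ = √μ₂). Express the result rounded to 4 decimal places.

σ = √μ₂ = √1.7424 = 1.32000
σ³ = μ₂^(3/2) = 2.29997
γ₁ = μ₃/σ³ = 1.8 / 2.29997 ≈ 0.7826

0.7826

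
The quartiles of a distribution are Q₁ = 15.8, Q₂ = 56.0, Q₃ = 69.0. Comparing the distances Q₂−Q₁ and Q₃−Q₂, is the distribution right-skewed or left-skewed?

Q₂ − Q₁ = 40.2;  Q₃ − Q₂ = 13.0
Q₂ − Q₁ > Q₃ − Q₂ ⇒ the lower half is more spread out ⇒ left-skewed.

left-skewed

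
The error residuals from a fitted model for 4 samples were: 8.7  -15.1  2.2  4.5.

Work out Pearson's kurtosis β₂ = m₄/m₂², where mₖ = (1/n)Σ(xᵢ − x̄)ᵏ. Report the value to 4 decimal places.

x̄ = 0.0750
Σ(xᵢ − x̄)² = 328.7675 ⇒ m₂ = 82.19187
Σ(xᵢ − x̄)⁴ = 58966.9231 ⇒ m₄ = 14741.73077
m₂² = 6755.50432
β₂ = m₄/m₂² = 14741.73077 / 6755.50432 ≈ 2.1822

2.1822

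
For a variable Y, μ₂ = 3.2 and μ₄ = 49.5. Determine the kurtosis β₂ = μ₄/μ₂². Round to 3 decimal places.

4.834

μ₂² = 3.2² = 10.24000
μ₄/μ₂² = 49.5 / 10.24000 = 4.83398
β₂ ≈ 4.834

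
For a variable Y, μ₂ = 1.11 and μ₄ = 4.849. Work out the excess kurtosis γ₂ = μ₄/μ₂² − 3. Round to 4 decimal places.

μ₂² = 1.11² = 1.23210
μ₄/μ₂² = 4.849 / 1.23210 = 3.93556
γ₂ = 3.93556 − 3 ≈ 0.9356

0.9356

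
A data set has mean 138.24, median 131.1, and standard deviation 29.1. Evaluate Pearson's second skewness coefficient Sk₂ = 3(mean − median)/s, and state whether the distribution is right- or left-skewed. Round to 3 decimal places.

0.736, right-skewed

Sk₂ = 3(138.24 − 131.1) / 29.1 = 3 × 7.1400 / 29.1
    = 21.4200 / 29.1 ≈ 0.736
Sk₂ > 0 ⇒ mean > median ⇒ right-skewed (positive skew).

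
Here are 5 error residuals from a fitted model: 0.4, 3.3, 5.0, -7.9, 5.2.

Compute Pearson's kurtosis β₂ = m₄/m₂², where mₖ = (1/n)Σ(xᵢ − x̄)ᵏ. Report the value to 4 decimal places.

2.6231

x̄ = 1.2000
Σ(xᵢ − x̄)² = 118.3000 ⇒ m₂ = 23.66000
Σ(xᵢ − x̄)⁴ = 7341.8674 ⇒ m₄ = 1468.37348
m₂² = 559.79560
β₂ = m₄/m₂² = 1468.37348 / 559.79560 ≈ 2.6231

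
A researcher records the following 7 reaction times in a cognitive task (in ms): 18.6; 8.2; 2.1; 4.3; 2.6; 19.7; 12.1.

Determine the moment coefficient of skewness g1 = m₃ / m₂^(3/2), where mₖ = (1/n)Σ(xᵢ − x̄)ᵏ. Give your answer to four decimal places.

0.3633

x̄ = (18.6 + 8.2 + 2.1 + 4.3 + 2.6 + 19.7 + 12.1) / 7 = 9.6571
deviations (xᵢ − x̄): 8.9429, -1.4571, -7.5571, -5.3571, -7.0571, 10.0429, 2.4429
Σ(xᵢ − x̄)² = 324.5371 ⇒ m₂ = 324.5371/7 = 46.36245
Σ(xᵢ − x̄)³ = 802.7938 ⇒ m₃ = 802.7938/7 = 114.68482
m₂^(3/2) = 46.36245^(1.5) = 315.68181
g1 = m₃ / m₂^(3/2) = 114.68482 / 315.68181 ≈ 0.3633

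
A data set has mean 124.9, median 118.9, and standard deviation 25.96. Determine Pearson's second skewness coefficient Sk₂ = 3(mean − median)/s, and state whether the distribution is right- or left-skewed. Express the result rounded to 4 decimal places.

0.6934, right-skewed

Sk₂ = 3(124.9 − 118.9) / 25.96 = 3 × 6.0000 / 25.96
    = 18.0000 / 25.96 ≈ 0.6934
Sk₂ > 0 ⇒ mean > median ⇒ right-skewed (positive skew).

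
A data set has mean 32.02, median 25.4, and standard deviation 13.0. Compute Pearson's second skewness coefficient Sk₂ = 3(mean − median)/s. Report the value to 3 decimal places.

1.528

Sk₂ = 3(32.02 − 25.4) / 13.0 = 3 × 6.6200 / 13.0
    = 19.8600 / 13.0 ≈ 1.528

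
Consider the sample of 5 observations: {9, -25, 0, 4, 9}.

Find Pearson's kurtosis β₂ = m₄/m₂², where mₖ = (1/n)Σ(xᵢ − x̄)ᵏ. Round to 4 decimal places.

2.8967

x̄ = -0.6000
Σ(xᵢ − x̄)² = 801.2000 ⇒ m₂ = 160.24000
Σ(xᵢ − x̄)⁴ = 371888.3360 ⇒ m₄ = 74377.66720
m₂² = 25676.85760
β₂ = m₄/m₂² = 74377.66720 / 25676.85760 ≈ 2.8967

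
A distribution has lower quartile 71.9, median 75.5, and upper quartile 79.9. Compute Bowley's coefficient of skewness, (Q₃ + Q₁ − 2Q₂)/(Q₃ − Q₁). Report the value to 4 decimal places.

0.1000

numerator: Q₃ + Q₁ − 2Q₂ = 79.9 + 71.9 − 2×75.5 = 0.8000
denominator: Q₃ − Q₁ = 79.9 − 71.9 = 8.0000
Bowley skewness = 0.8000 / 8.0000 ≈ 0.1000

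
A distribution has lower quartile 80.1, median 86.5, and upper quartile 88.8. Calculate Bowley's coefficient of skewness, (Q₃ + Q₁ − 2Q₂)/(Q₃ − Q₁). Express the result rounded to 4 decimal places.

-0.4713

numerator: Q₃ + Q₁ − 2Q₂ = 88.8 + 80.1 − 2×86.5 = -4.1000
denominator: Q₃ − Q₁ = 88.8 − 80.1 = 8.7000
Bowley skewness = -4.1000 / 8.7000 ≈ -0.4713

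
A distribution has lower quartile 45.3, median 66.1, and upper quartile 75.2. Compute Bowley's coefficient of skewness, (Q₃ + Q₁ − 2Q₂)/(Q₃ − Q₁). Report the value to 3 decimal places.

numerator: Q₃ + Q₁ − 2Q₂ = 75.2 + 45.3 − 2×66.1 = -11.7000
denominator: Q₃ − Q₁ = 75.2 − 45.3 = 29.9000
Bowley skewness = -11.7000 / 29.9000 ≈ -0.391

-0.391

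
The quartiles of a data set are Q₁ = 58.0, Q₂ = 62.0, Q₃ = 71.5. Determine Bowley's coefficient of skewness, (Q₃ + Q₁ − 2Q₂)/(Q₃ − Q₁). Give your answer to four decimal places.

numerator: Q₃ + Q₁ − 2Q₂ = 71.5 + 58.0 − 2×62.0 = 5.5000
denominator: Q₃ − Q₁ = 71.5 − 58.0 = 13.5000
Bowley skewness = 5.5000 / 13.5000 ≈ 0.4074

0.4074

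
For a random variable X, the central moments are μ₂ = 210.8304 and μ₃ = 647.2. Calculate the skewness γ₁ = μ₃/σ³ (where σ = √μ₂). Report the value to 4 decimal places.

0.2114

σ = √μ₂ = √210.8304 = 14.52000
σ³ = μ₂^(3/2) = 3061.25741
γ₁ = μ₃/σ³ = 647.2 / 3061.25741 ≈ 0.2114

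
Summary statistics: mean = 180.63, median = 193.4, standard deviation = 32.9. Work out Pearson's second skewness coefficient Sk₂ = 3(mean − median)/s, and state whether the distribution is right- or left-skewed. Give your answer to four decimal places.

-1.1644, left-skewed

Sk₂ = 3(180.63 − 193.4) / 32.9 = 3 × -12.7700 / 32.9
    = -38.3100 / 32.9 ≈ -1.1644
Sk₂ < 0 ⇒ mean < median ⇒ left-skewed (negative skew).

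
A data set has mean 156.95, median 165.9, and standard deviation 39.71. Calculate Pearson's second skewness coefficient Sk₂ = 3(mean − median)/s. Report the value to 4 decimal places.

Sk₂ = 3(156.95 − 165.9) / 39.71 = 3 × -8.9500 / 39.71
    = -26.8500 / 39.71 ≈ -0.6762

-0.6762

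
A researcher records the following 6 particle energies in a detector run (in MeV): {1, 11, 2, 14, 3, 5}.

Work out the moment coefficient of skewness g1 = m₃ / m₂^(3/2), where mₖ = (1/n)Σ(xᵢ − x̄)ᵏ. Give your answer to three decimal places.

x̄ = (1 + 11 + 2 + 14 + 3 + 5) / 6 = 6.0000
deviations (xᵢ − x̄): -5.0000, 5.0000, -4.0000, 8.0000, -3.0000, -1.0000
Σ(xᵢ − x̄)² = 140.0000 ⇒ m₂ = 140.0000/6 = 23.33333
Σ(xᵢ − x̄)³ = 420.0000 ⇒ m₃ = 420.0000/6 = 70.00000
m₂^(3/2) = 23.33333^(1.5) = 112.71071
g1 = m₃ / m₂^(3/2) = 70.00000 / 112.71071 ≈ 0.621

0.621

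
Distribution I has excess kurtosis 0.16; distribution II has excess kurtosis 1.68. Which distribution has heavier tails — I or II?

II

Higher excess kurtosis ⇒ heavier tails relative to the normal distribution.
0.16 vs 1.68: the larger is 1.68, so II has heavier tails.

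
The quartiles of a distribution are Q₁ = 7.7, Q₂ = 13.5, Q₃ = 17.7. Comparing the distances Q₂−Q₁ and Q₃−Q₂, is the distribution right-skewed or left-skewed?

Q₂ − Q₁ = 5.8;  Q₃ − Q₂ = 4.2
Q₂ − Q₁ > Q₃ − Q₂ ⇒ the lower half is more spread out ⇒ left-skewed.

left-skewed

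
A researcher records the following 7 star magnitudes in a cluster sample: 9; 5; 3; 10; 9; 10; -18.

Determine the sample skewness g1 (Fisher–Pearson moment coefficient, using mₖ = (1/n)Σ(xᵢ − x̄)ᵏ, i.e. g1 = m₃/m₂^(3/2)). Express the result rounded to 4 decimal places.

-1.7588

x̄ = (9 + 5 + 3 + 10 + 9 + 10 - 18) / 7 = 4.0000
deviations (xᵢ − x̄): 5.0000, 1.0000, -1.0000, 6.0000, 5.0000, 6.0000, -22.0000
Σ(xᵢ − x̄)² = 608.0000 ⇒ m₂ = 608.0000/7 = 86.85714
Σ(xᵢ − x̄)³ = -9966.0000 ⇒ m₃ = -9966.0000/7 = -1423.71429
m₂^(3/2) = 86.85714^(1.5) = 809.48407
g1 = m₃ / m₂^(3/2) = -1423.71429 / 809.48407 ≈ -1.7588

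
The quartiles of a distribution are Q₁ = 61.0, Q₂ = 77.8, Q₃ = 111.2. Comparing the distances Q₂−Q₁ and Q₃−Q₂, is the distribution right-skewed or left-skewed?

Q₂ − Q₁ = 16.8;  Q₃ − Q₂ = 33.4
Q₃ − Q₂ > Q₂ − Q₁ ⇒ the upper half is more spread out ⇒ right-skewed.

right-skewed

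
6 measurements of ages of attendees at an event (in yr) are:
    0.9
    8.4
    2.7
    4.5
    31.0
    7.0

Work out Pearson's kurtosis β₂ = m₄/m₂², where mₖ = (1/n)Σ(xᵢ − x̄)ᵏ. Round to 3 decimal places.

x̄ = 9.0833
Σ(xᵢ − x̄)² = 613.8683 ⇒ m₂ = 102.31139
Σ(xᵢ − x̄)⁴ = 237332.0153 ⇒ m₄ = 39555.33589
m₂² = 10467.62030
β₂ = m₄/m₂² = 39555.33589 / 10467.62030 ≈ 3.779

3.779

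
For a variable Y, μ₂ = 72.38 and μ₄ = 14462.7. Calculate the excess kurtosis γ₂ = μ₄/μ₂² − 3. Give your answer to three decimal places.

μ₂² = 72.38² = 5238.86440
μ₄/μ₂² = 14462.7 / 5238.86440 = 2.76066
γ₂ = 2.76066 − 3 ≈ -0.239

-0.239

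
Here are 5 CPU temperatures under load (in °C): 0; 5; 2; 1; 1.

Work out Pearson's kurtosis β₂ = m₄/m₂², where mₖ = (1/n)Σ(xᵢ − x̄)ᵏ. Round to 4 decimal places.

x̄ = 1.8000
Σ(xᵢ − x̄)² = 14.8000 ⇒ m₂ = 2.96000
Σ(xᵢ − x̄)⁴ = 116.1760 ⇒ m₄ = 23.23520
m₂² = 8.76160
β₂ = m₄/m₂² = 23.23520 / 8.76160 ≈ 2.6519

2.6519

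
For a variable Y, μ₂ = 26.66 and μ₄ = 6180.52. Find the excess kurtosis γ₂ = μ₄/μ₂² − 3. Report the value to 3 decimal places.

μ₂² = 26.66² = 710.75560
μ₄/μ₂² = 6180.52 / 710.75560 = 8.69570
γ₂ = 8.69570 − 3 ≈ 5.696

5.696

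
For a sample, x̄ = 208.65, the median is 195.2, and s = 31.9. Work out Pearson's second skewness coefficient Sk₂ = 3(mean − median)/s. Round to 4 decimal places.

1.2649

Sk₂ = 3(208.65 − 195.2) / 31.9 = 3 × 13.4500 / 31.9
    = 40.3500 / 31.9 ≈ 1.2649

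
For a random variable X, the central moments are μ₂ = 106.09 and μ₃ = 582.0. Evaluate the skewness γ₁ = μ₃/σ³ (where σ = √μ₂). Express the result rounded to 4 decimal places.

σ = √μ₂ = √106.09 = 10.30000
σ³ = μ₂^(3/2) = 1092.72700
γ₁ = μ₃/σ³ = 582.0 / 1092.72700 ≈ 0.5326

0.5326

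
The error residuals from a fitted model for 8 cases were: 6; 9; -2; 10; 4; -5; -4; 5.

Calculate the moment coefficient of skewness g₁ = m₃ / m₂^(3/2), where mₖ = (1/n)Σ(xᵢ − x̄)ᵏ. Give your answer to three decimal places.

x̄ = (6 + 9 - 2 + 10 + 4 - 5 - 4 + 5) / 8 = 2.8750
deviations (xᵢ − x̄): 3.1250, 6.1250, -4.8750, 7.1250, 1.1250, -7.8750, -6.8750, 2.1250
Σ(xᵢ − x̄)² = 236.8750 ⇒ m₂ = 236.8750/8 = 29.60938
Σ(xᵢ − x̄)³ = -296.1563 ⇒ m₃ = -296.1563/8 = -37.01953
m₂^(3/2) = 29.60938^(1.5) = 161.11793
g₁ = m₃ / m₂^(3/2) = -37.01953 / 161.11793 ≈ -0.230

-0.230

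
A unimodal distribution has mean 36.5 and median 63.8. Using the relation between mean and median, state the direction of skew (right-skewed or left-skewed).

mean − median = 36.5 − 63.8 = -27.3
mean < median ⇒ the longer tail is on the left ⇒ left-skewed (negatively skewed).

left-skewed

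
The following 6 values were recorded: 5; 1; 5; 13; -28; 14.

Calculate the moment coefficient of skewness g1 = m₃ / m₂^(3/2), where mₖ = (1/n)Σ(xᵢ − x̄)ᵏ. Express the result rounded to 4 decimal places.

-1.3662

x̄ = (5 + 1 + 5 + 13 - 28 + 14) / 6 = 1.6667
deviations (xᵢ − x̄): 3.3333, -0.6667, 3.3333, 11.3333, -29.6667, 12.3333
Σ(xᵢ − x̄)² = 1183.3333 ⇒ m₂ = 1183.3333/6 = 197.22222
Σ(xᵢ − x̄)³ = -22704.4444 ⇒ m₃ = -22704.4444/6 = -3784.07407
m₂^(3/2) = 197.22222^(1.5) = 2769.70664
g1 = m₃ / m₂^(3/2) = -3784.07407 / 2769.70664 ≈ -1.3662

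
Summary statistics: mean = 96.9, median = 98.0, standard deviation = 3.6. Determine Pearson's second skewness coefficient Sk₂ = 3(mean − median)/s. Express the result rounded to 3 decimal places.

-0.917

Sk₂ = 3(96.9 − 98.0) / 3.6 = 3 × -1.1000 / 3.6
    = -3.3000 / 3.6 ≈ -0.917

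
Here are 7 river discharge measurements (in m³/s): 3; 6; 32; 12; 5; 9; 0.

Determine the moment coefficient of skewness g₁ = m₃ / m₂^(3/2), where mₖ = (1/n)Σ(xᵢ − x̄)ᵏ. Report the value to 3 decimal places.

x̄ = (3 + 6 + 32 + 12 + 5 + 9 + 0) / 7 = 9.5714
deviations (xᵢ − x̄): -6.5714, -3.5714, 22.4286, 2.4286, -4.5714, -0.5714, -9.5714
Σ(xᵢ − x̄)² = 677.7143 ⇒ m₂ = 677.7143/7 = 96.81633
Σ(xᵢ − x̄)³ = 9994.8980 ⇒ m₃ = 9994.8980/7 = 1427.84257
m₂^(3/2) = 96.81633^(1.5) = 952.62703
g₁ = m₃ / m₂^(3/2) = 1427.84257 / 952.62703 ≈ 1.499

1.499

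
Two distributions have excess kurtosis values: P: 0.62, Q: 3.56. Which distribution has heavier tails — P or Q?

Q

Higher excess kurtosis ⇒ heavier tails relative to the normal distribution.
0.62 vs 3.56: the larger is 3.56, so Q has heavier tails.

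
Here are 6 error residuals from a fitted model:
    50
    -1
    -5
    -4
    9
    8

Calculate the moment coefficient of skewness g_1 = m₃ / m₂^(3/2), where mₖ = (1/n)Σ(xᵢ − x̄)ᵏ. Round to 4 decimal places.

x̄ = (50 - 1 - 5 - 4 + 9 + 8) / 6 = 9.5000
deviations (xᵢ − x̄): 40.5000, -10.5000, -14.5000, -13.5000, -0.5000, -1.5000
Σ(xᵢ − x̄)² = 2145.5000 ⇒ m₂ = 2145.5000/6 = 357.58333
Σ(xᵢ − x̄)³ = 59760.0000 ⇒ m₃ = 59760.0000/6 = 9960.00000
m₂^(3/2) = 357.58333^(1.5) = 6761.85576
g_1 = m₃ / m₂^(3/2) = 9960.00000 / 6761.85576 ≈ 1.4730

1.4730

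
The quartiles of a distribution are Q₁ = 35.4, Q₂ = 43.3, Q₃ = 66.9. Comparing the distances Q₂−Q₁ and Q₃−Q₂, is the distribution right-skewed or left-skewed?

right-skewed

Q₂ − Q₁ = 7.9;  Q₃ − Q₂ = 23.6
Q₃ − Q₂ > Q₂ − Q₁ ⇒ the upper half is more spread out ⇒ right-skewed.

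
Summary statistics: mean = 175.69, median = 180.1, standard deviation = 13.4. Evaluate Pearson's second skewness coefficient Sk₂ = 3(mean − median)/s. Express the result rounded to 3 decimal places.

-0.987

Sk₂ = 3(175.69 − 180.1) / 13.4 = 3 × -4.4100 / 13.4
    = -13.2300 / 13.4 ≈ -0.987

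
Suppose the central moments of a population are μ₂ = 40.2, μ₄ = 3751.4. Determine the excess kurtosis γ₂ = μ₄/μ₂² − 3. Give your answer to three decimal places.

-0.679

μ₂² = 40.2² = 1616.04000
μ₄/μ₂² = 3751.4 / 1616.04000 = 2.32135
γ₂ = 2.32135 − 3 ≈ -0.679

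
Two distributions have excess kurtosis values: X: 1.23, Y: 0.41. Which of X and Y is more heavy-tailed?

Higher excess kurtosis ⇒ heavier tails relative to the normal distribution.
1.23 vs 0.41: the larger is 1.23, so X has heavier tails.

X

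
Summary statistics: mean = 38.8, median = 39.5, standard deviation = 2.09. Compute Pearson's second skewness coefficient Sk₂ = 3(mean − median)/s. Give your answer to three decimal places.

Sk₂ = 3(38.8 − 39.5) / 2.09 = 3 × -0.7000 / 2.09
    = -2.1000 / 2.09 ≈ -1.005

-1.005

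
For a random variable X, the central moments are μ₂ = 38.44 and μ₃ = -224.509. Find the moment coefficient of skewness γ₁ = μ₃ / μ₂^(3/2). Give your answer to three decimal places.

-0.942

σ = √μ₂ = √38.44 = 6.20000
σ³ = μ₂^(3/2) = 238.32800
γ₁ = μ₃/σ³ = -224.509 / 238.32800 ≈ -0.942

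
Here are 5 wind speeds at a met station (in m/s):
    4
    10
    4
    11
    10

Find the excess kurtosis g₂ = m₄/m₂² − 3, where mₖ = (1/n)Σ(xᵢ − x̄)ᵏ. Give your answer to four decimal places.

x̄ = 7.8000
Σ(xᵢ − x̄)² = 48.8000 ⇒ m₂ = 9.76000
Σ(xᵢ − x̄)⁴ = 568.7360 ⇒ m₄ = 113.74720
m₂² = 95.25760
g₂ = m₄/m₂² − 3 = 1.19410 − 3 ≈ -1.8059

-1.8059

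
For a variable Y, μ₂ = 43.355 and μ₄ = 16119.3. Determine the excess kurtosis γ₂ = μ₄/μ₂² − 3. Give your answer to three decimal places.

μ₂² = 43.355² = 1879.65602
μ₄/μ₂² = 16119.3 / 1879.65602 = 8.57566
γ₂ = 8.57566 − 3 ≈ 5.576

5.576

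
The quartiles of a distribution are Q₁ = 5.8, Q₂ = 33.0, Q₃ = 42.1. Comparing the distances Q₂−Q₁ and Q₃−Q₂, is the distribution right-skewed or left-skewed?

Q₂ − Q₁ = 27.2;  Q₃ − Q₂ = 9.1
Q₂ − Q₁ > Q₃ − Q₂ ⇒ the lower half is more spread out ⇒ left-skewed.

left-skewed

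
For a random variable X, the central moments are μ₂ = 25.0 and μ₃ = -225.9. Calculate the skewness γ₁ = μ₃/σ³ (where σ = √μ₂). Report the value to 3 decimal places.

σ = √μ₂ = √25.0 = 5.00000
σ³ = μ₂^(3/2) = 125.00000
γ₁ = μ₃/σ³ = -225.9 / 125.00000 ≈ -1.807

-1.807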